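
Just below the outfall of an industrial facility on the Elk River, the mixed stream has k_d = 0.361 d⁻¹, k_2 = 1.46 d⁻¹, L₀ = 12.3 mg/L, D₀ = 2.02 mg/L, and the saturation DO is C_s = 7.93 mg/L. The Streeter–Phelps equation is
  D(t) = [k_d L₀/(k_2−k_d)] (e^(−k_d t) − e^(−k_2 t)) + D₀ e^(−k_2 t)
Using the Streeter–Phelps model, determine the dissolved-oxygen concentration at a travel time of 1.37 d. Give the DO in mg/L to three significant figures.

DO ≈ 5.74 mg/L

k_d L₀/(k_2−k_d) = 0.361×12.3/(1.46−0.361) = 4.440/1.099 = 4.040 mg/L.
e^(−k_d t) = e^(−0.361×1.370) = 0.6098; e^(−k_2 t) = e^(−1.46×1.370) = 0.1353.
D = 4.040 × (0.6098 − 0.1353) + 2.02 × 0.1353 = 1.917 + 0.2733 = 2.191 mg/L.
DO = C_s − D = 7.93 − 2.191 = 5.739 mg/L.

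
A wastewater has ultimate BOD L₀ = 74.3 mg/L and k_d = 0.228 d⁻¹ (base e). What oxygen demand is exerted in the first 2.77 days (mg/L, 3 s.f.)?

y_t = L₀(1 − e^(−k_d t)) = 74.3 × (1 − e^(−0.228×2.77))
= 74.3 × (1 − 0.5318) = 74.3 × 0.4682 = 34.79 mg/L.

y ≈ 34.8 mg/L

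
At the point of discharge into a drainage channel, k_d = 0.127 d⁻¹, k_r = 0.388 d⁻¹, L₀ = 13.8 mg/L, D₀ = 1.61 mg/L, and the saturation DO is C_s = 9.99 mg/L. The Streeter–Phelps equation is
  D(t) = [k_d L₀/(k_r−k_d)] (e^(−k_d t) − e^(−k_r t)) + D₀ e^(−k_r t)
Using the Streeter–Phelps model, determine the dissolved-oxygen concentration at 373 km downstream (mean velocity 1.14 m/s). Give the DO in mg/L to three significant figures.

DO ≈ 7.01 mg/L

Travel time t = x/v = 373 km / (1.14 m/s) = 373000 m / 1.14 m/s = 327200 s = 3.787 d.
k_d L₀/(k_r−k_d) = 0.127×13.8/(0.388−0.127) = 1.753/0.2610 = 6.715 mg/L.
e^(−k_d t) = e^(−0.127×3.787) = 0.6182; e^(−k_r t) = e^(−0.388×3.787) = 0.2301.
D = 6.715 × (0.6182 − 0.2301) + 1.61 × 0.2301 = 2.606 + 0.3704 = 2.977 mg/L.
DO = C_s − D = 9.99 − 2.977 = 7.013 mg/L.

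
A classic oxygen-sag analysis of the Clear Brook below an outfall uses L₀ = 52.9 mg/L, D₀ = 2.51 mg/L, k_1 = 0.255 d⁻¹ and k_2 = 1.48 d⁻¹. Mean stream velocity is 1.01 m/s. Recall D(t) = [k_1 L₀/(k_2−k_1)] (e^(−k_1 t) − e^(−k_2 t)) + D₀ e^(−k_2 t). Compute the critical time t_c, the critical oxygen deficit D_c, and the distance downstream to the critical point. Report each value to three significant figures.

With k_2/k_1 = 5.804 and 1 − D₀(k_2−k_1)/(k_1 L₀) = 0.7721,
t_c = ln(5.804 × 0.7721) / (1.48 − 0.255) = ln(4.481) / 1.225 = 1.500/1.225 = 1.224 d.
D_c = (k_1/k_2) L₀ e^(−k_1 t_c) = (0.255/1.48) × 52.9 × e^(−0.255×1.224) = 0.1723 × 52.9 × 0.7318 = 6.670 mg/L.
x_c = v t_c = 1.01 m/s × 1.224 d × 86400 s/d = 106800 m ≈ 107 km.

t_c ≈ 1.22 d; D_c ≈ 6.67 mg/L; x_c ≈ 107 km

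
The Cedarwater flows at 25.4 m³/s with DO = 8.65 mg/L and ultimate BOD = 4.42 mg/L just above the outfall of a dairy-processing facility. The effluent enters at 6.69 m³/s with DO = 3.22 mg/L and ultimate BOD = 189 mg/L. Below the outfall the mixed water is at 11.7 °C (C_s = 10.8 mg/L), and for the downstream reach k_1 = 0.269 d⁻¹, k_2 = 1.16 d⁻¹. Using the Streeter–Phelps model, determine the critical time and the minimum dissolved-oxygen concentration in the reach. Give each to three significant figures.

Mixed DO = (25.4×8.65 + 6.69×3.22)/(25.4+6.69) = 241.3/32.09 = 7.518 mg/L.
Mixed L₀ = (25.4×4.42 + 6.69×189)/(32.09) = 1377/32.09 = 42.90 mg/L.
Initial deficit D₀ = C_s − DO₀ = 10.8 − 7.518 = 3.282 mg/L.
t_c = (1/0.8910) ln[(1.16/0.269)(1 − 3.282×0.8910/(0.269×42.90))] = 1.122 × ln(3.220) = 1.312 d.
D_c = (0.269/1.16) × 42.90 × e^(−0.269×1.312) = 0.2319 × 42.90 × 0.7026 = 6.990 mg/L.
Minimum DO = 10.8 − 6.990 = 3.810 mg/L.

t_c ≈ 1.31 d; minimum DO ≈ 3.81 mg/L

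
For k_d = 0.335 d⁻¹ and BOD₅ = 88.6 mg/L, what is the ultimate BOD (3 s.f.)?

L₀ ≈ 109 mg/L

BOD₅ = L₀(1 − e^(−5k_d)) ⇒ L₀ = BOD₅ / (1 − e^(−5×0.335))
= 88.6 / (1 − 0.1873) = 88.6 / 0.8127 = 109.0 mg/L.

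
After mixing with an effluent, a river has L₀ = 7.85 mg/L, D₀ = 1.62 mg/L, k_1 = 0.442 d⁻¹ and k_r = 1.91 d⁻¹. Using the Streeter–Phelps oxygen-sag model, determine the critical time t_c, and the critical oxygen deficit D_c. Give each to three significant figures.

t_c = [1/(k_r−k_1)] ln[(k_r/k_1)(1 − D₀(k_r−k_1)/(k_1 L₀))]
= [1/(1.91−0.442)] ln[(1.91/0.442)(1 − 1.62×1.468/(0.442×7.85))]
= (1/1.468) ln[4.321 × 0.3146] = 0.6812 × ln(1.359) = 0.6812 × 0.3071 = 0.2092 d.
D_c = (k_1/k_r) L₀ e^(−k_1 t_c) = (0.442/1.91) × 7.85 × e^(−0.442×0.2092) = 0.2314 × 7.85 × 0.9117 = 1.656 mg/L.

t_c ≈ 0.209 d; D_c ≈ 1.66 mg/L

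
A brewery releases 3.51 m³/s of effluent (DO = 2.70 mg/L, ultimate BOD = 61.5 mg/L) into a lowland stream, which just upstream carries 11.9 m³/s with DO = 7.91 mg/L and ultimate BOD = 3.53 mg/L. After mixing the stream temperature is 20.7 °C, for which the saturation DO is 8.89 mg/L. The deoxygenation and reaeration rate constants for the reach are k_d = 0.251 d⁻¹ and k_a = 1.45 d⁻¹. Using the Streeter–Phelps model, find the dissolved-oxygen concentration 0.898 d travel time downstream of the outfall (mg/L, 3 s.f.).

Mixed DO = (11.9×7.91 + 3.51×2.70)/(11.9+3.51) = 103.6/15.41 = 6.723 mg/L.
Mixed L₀ = (11.9×3.53 + 3.51×61.5)/(15.41) = 257.9/15.41 = 16.73 mg/L.
Initial deficit D₀ = C_s − DO₀ = 8.89 − 6.723 = 2.167 mg/L.
D(0.898) = [0.251×16.73/(1.45−0.251)](e^(−0.251×0.898) − e^(−1.45×0.898)) + 2.167 e^(−1.45×0.898)
= 3.503 × (0.7982 − 0.2720) + 2.167 × 0.2720 = 2.433 mg/L.
DO = 8.89 − 2.433 = 6.457 mg/L.

DO ≈ 6.46 mg/L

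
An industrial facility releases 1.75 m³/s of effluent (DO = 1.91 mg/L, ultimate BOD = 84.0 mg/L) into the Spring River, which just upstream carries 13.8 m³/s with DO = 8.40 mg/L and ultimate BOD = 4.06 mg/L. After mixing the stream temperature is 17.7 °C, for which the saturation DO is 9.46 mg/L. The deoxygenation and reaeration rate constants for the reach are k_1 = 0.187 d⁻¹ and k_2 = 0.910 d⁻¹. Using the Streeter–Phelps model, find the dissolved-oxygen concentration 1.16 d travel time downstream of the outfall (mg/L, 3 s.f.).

Mixed DO = (13.8×8.40 + 1.75×1.91)/(13.8+1.75) = 119.3/15.55 = 7.670 mg/L.
Mixed L₀ = (13.8×4.06 + 1.75×84.0)/(15.55) = 203.0/15.55 = 13.06 mg/L.
Initial deficit D₀ = C_s − DO₀ = 9.46 − 7.670 = 1.790 mg/L.
D(1.16) = [0.187×13.06/(0.910−0.187)](e^(−0.187×1.16) − e^(−0.910×1.16)) + 1.790 e^(−0.910×1.16)
= 3.377 × (0.8050 − 0.3480) + 1.790 × 0.3480 = 2.166 mg/L.
DO = 9.46 − 2.166 = 7.294 mg/L.

DO ≈ 7.29 mg/L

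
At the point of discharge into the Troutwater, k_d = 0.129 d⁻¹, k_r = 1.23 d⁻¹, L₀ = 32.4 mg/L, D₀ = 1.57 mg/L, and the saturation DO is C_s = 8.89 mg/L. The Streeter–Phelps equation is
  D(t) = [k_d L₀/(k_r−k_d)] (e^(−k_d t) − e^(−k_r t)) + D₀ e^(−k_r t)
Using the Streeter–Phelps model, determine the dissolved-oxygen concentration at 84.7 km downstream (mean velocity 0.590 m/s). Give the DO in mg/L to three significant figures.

Travel time t = x/v = 84.7 km / (0.590 m/s) = 84700 m / 0.590 m/s = 143600 s = 1.662 d.
k_d L₀/(k_r−k_d) = 0.129×32.4/(1.23−0.129) = 4.180/1.101 = 3.796 mg/L.
e^(−k_d t) = e^(−0.129×1.662) = 0.8071; e^(−k_r t) = e^(−1.23×1.662) = 0.1295.
D = 3.796 × (0.8071 − 0.1295) + 1.57 × 0.1295 = 2.572 + 0.2034 = 2.775 mg/L.
DO = C_s − D = 8.89 − 2.775 = 6.115 mg/L.

DO ≈ 6.11 mg/L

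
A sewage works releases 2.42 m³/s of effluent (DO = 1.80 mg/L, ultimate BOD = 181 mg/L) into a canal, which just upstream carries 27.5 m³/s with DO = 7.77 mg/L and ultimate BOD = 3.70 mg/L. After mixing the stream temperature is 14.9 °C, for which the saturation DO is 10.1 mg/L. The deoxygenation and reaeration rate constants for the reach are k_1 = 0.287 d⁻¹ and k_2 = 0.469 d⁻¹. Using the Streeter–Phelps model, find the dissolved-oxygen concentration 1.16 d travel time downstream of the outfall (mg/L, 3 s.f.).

Mixed DO = (27.5×7.77 + 2.42×1.80)/(27.5+2.42) = 218.0/29.92 = 7.287 mg/L.
Mixed L₀ = (27.5×3.70 + 2.42×181)/(29.92) = 539.8/29.92 = 18.04 mg/L.
Initial deficit D₀ = C_s − DO₀ = 10.1 − 7.287 = 2.813 mg/L.
D(1.16) = [0.287×18.04/(0.469−0.287)](e^(−0.287×1.16) − e^(−0.469×1.16)) + 2.813 e^(−0.469×1.16)
= 28.45 × (0.7168 − 0.5804) + 2.813 × 0.5804 = 5.514 mg/L.
DO = 10.1 − 5.514 = 4.586 mg/L.

DO ≈ 4.59 mg/L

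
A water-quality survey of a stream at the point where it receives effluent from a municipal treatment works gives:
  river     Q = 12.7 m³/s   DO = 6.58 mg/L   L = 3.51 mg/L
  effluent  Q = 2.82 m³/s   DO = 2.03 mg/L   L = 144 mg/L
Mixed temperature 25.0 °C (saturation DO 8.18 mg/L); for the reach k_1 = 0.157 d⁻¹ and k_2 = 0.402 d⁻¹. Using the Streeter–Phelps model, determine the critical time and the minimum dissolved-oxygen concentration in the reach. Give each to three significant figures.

t_c ≈ 3.27 d; minimum DO ≈ 1.39 mg/L

Mixed DO = (12.7×6.58 + 2.82×2.03)/(12.7+2.82) = 89.29/15.52 = 5.753 mg/L.
Mixed L₀ = (12.7×3.51 + 2.82×144)/(15.52) = 450.7/15.52 = 29.04 mg/L.
Initial deficit D₀ = C_s − DO₀ = 8.18 − 5.753 = 2.427 mg/L.
t_c = (1/0.2450) ln[(0.402/0.157)(1 − 2.427×0.2450/(0.157×29.04))] = 4.082 × ln(2.227) = 3.267 d.
D_c = (0.157/0.402) × 29.04 × e^(−0.157×3.267) = 0.3905 × 29.04 × 0.5987 = 6.790 mg/L.
Minimum DO = 8.18 − 6.790 = 1.390 mg/L.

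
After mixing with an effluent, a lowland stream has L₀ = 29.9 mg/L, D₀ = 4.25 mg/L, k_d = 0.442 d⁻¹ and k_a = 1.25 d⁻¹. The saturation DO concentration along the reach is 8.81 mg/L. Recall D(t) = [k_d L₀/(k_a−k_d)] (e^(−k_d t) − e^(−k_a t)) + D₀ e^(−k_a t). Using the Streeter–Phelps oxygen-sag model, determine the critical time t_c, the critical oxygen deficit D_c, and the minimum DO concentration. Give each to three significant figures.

t_c ≈ 0.914 d; D_c ≈ 7.06 mg/L; min DO ≈ 1.75 mg/L

At the critical point dD/dt = 0, so k_d L₀ e^(−k_d t) = k_a D. Substituting D(t) from the Streeter–Phelps equation and solving for t gives
t_c = ln[(k_a/k_d)(1 − D₀(k_a−k_d)/(k_d L₀))] / (k_a−k_d).
Here k_a−k_d = 0.8080 d⁻¹ and 1 − D₀(k_a−k_d)/(k_d L₀) = 1 − 4.25×0.8080/(0.442×29.9) = 0.7402, so
t_c = ln(2.828 × 0.7402) / 0.8080 = 0.7387 / 0.8080 = 0.9142 d.
D_c = (k_d/k_a) L₀ e^(−k_d t_c) = (0.442/1.25) × 29.9 × e^(−0.442×0.9142) = 0.3536 × 29.9 × 0.6676 = 7.058 mg/L.
Minimum DO = C_s − D_c = 8.81 − 7.058 = 1.752 mg/L.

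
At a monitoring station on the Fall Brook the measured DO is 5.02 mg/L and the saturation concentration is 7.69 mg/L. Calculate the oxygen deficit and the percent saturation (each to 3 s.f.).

D ≈ 2.67 mg/L; 65.3 % saturation

D = C_s − C = 7.69 − 5.02 = 2.67 mg/L.
% saturation = 5.02/7.69 × 100 = 65.3 %.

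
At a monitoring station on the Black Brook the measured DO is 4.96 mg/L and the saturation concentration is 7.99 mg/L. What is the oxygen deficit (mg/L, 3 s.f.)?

D = C_s − C = 7.99 − 4.96 = 3.03 mg/L.

D ≈ 3.03 mg/L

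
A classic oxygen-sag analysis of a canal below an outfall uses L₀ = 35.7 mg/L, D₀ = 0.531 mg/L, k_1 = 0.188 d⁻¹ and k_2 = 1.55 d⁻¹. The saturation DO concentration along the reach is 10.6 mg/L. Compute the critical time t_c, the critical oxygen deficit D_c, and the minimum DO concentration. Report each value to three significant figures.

At the critical point dD/dt = 0, so k_1 L₀ e^(−k_1 t) = k_2 D. Substituting D(t) from the Streeter–Phelps equation and solving for t gives
t_c = ln[(k_2/k_1)(1 − D₀(k_2−k_1)/(k_1 L₀))] / (k_2−k_1).
Here k_2−k_1 = 1.362 d⁻¹ and 1 − D₀(k_2−k_1)/(k_1 L₀) = 1 − 0.531×1.362/(0.188×35.7) = 0.8922, so
t_c = ln(8.245 × 0.8922) / 1.362 = 1.996 / 1.362 = 1.465 d.
L(t_c) = L₀ e^(−k_1 t_c) = 35.7 × 0.7592 = 27.10 mg/L, and at the critical point k_2 D_c = k_1 L, so D_c = (0.188/1.55) × 27.10 = 3.288 mg/L.
Minimum DO = C_s − D_c = 10.6 − 3.288 = 7.312 mg/L.

t_c ≈ 1.47 d; D_c ≈ 3.29 mg/L; min DO ≈ 7.31 mg/L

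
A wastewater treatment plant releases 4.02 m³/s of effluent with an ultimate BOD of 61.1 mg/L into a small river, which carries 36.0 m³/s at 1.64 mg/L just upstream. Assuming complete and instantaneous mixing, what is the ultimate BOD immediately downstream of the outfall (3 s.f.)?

7.61 mg/L

Flow-weighted mixing: C = (Q_r C_r + Q_w C_w)/(Q_r + Q_w)
= (36.0×1.64 + 4.02×61.1)/(36.0 + 4.02) = 304.7/40.02 = 7.613 mg/L.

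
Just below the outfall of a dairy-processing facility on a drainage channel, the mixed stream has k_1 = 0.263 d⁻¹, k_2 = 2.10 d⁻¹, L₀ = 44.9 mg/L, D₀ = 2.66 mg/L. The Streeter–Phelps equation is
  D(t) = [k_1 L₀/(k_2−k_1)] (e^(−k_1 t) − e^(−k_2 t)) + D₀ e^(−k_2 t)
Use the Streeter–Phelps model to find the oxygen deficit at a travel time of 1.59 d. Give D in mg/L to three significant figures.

k_1 L₀/(k_2−k_1) = 0.263×44.9/(2.10−0.263) = 11.81/1.837 = 6.428 mg/L.
e^(−k_1 t) = e^(−0.263×1.590) = 0.6583; e^(−k_2 t) = e^(−2.10×1.590) = 0.03547.
D = 6.428 × (0.6583 − 0.03547) + 2.66 × 0.03547 = 4.003 + 0.09436 = 4.098 mg/L.

D ≈ 4.10 mg/L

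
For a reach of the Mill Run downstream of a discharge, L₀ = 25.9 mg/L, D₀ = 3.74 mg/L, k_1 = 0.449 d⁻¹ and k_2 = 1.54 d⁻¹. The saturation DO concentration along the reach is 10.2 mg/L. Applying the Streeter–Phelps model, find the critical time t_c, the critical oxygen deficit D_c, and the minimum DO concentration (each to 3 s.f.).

t_c ≈ 0.734 d; D_c ≈ 5.43 mg/L; min DO ≈ 4.77 mg/L

At the critical point dD/dt = 0, so k_1 L₀ e^(−k_1 t) = k_2 D. Substituting D(t) from the Streeter–Phelps equation and solving for t gives
t_c = ln[(k_2/k_1)(1 − D₀(k_2−k_1)/(k_1 L₀))] / (k_2−k_1).
Here k_2−k_1 = 1.091 d⁻¹ and 1 − D₀(k_2−k_1)/(k_1 L₀) = 1 − 3.74×1.091/(0.449×25.9) = 0.6491, so
t_c = ln(3.430 × 0.6491) / 1.091 = 0.8004 / 1.091 = 0.7336 d.
D_c = (k_1/k_2) L₀ e^(−k_1 t_c) = (0.449/1.54) × 25.9 × e^(−0.449×0.7336) = 0.2916 × 25.9 × 0.7194 = 5.432 mg/L.
Minimum DO = C_s − D_c = 10.2 − 5.432 = 4.768 mg/L.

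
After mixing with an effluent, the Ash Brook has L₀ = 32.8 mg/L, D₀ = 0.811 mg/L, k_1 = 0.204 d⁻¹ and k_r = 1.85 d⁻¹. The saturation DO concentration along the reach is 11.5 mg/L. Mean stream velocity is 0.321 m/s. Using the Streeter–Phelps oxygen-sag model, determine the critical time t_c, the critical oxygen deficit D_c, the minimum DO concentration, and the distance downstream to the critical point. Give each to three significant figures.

With k_r/k_1 = 9.069 and 1 − D₀(k_r−k_1)/(k_1 L₀) = 0.8005,
t_c = ln(9.069 × 0.8005) / (1.85 − 0.204) = ln(7.259) / 1.646 = 1.982/1.646 = 1.204 d.
L(t_c) = L₀ e^(−k_1 t_c) = 32.8 × 0.7822 = 25.66 mg/L, and at the critical point k_r D_c = k_1 L, so D_c = (0.204/1.85) × 25.66 = 2.829 mg/L.
Minimum DO = C_s − D_c = 11.5 − 2.829 = 8.671 mg/L.
x_c = v t_c = 0.321 m/s × 1.204 d × 86400 s/d = 33400 m ≈ 33.4 km.

t_c ≈ 1.20 d; D_c ≈ 2.83 mg/L; min DO ≈ 8.67 mg/L; x_c ≈ 33.4 km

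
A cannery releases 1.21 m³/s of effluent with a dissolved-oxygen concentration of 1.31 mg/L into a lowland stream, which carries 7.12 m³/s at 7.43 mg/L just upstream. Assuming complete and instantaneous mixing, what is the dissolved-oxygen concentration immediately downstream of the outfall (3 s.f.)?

6.54 mg/L

Flow-weighted mixing: C = (Q_r C_r + Q_w C_w)/(Q_r + Q_w)
= (7.12×7.43 + 1.21×1.31)/(7.12 + 1.21) = 54.49/8.330 = 6.541 mg/L.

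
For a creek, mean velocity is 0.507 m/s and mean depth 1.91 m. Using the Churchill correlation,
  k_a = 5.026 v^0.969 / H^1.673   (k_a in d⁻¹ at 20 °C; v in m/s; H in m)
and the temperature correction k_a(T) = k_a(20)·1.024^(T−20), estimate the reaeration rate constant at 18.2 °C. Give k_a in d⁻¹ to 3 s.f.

k_a ≈ 0.845 d⁻¹

k_a(20) = 5.026 × 0.507^0.969 / 1.91^1.673 = 5.026 × 0.5178 / 2.952 = 0.8815 d⁻¹.
k_a(18.2) = 0.8815 × 1.024^(18.2−20) = 0.8815 × 0.9582 = 0.8446 d⁻¹.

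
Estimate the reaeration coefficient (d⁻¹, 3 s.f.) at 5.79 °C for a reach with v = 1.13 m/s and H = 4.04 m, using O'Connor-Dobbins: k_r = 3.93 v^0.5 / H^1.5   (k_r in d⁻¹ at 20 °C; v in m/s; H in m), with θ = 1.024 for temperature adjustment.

k_r(20) = 3.93 × 1.13^0.5 / 4.04^1.5 = 3.93 × 1.063 / 8.120 = 0.5145 d⁻¹.
k_r(5.79) = 0.5145 × 1.024^(5.79−20) = 0.5145 × 0.7139 = 0.3673 d⁻¹.

k_r ≈ 0.367 d⁻¹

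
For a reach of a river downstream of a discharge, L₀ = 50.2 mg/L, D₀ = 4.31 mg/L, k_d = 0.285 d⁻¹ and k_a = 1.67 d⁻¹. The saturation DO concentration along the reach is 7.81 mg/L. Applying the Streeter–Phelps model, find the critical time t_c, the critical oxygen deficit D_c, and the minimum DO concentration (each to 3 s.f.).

t_c = [1/(k_a−k_d)] ln[(k_a/k_d)(1 − D₀(k_a−k_d)/(k_d L₀))]
= [1/(1.67−0.285)] ln[(1.67/0.285)(1 − 4.31×1.385/(0.285×50.2))]
= (1/1.385) ln[5.860 × 0.5828] = 0.7220 × ln(3.415) = 0.7220 × 1.228 = 0.8867 d.
L(t_c) = L₀ e^(−k_d t_c) = 50.2 × 0.7767 = 38.99 mg/L, and at the critical point k_a D_c = k_d L, so D_c = (0.285/1.67) × 38.99 = 6.654 mg/L.
Minimum DO = C_s − D_c = 7.81 − 6.654 = 1.156 mg/L.

t_c ≈ 0.887 d; D_c ≈ 6.65 mg/L; min DO ≈ 1.16 mg/L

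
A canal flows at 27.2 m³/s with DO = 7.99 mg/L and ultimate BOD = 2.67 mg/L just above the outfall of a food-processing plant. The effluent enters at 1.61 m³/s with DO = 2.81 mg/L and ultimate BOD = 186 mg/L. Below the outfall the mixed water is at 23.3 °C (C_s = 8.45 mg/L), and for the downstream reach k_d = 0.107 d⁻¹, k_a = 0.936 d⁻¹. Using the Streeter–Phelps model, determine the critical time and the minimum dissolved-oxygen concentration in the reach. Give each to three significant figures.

t_c ≈ 1.90 d; minimum DO ≈ 7.24 mg/L

Mixed DO = (27.2×7.99 + 1.61×2.81)/(27.2+1.61) = 221.9/28.81 = 7.701 mg/L.
Mixed L₀ = (27.2×2.67 + 1.61×186)/(28.81) = 372.1/28.81 = 12.92 mg/L.
Initial deficit D₀ = C_s − DO₀ = 8.45 − 7.701 = 0.7495 mg/L.
t_c = (1/0.8290) ln[(0.936/0.107)(1 − 0.7495×0.8290/(0.107×12.92))] = 1.206 × ln(4.815) = 1.896 d.
D_c = (0.107/0.936) × 12.92 × e^(−0.107×1.896) = 0.1143 × 12.92 × 0.8164 = 1.205 mg/L.
Minimum DO = 8.45 − 1.205 = 7.245 mg/L.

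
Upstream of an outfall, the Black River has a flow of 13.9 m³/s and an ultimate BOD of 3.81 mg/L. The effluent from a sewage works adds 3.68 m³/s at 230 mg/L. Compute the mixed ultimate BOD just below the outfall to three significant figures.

51.2 mg/L

Flow-weighted mixing: C = (Q_r C_r + Q_w C_w)/(Q_r + Q_w)
= (13.9×3.81 + 3.68×230)/(13.9 + 3.68) = 899.4/17.58 = 51.16 mg/L.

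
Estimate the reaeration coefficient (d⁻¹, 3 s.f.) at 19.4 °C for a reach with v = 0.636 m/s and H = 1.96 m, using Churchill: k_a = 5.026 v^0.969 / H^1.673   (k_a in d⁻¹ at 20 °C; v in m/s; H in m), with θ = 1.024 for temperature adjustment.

k_a(20) = 5.026 × 0.636^0.969 / 1.96^1.673 = 5.026 × 0.6450 / 3.083 = 1.052 d⁻¹.
k_a(19.4) = 1.052 × 1.024^(19.4−20) = 1.052 × 0.9859 = 1.037 d⁻¹.

k_a ≈ 1.04 d⁻¹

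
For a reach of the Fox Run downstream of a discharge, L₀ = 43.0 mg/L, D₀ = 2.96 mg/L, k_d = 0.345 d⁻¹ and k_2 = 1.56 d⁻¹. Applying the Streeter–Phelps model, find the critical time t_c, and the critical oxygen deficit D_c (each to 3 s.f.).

With k_2/k_d = 4.522 and 1 − D₀(k_2−k_d)/(k_d L₀) = 0.7576,
t_c = ln(4.522 × 0.7576) / (1.56 − 0.345) = ln(3.426) / 1.215 = 1.231/1.215 = 1.013 d.
L(t_c) = L₀ e^(−k_d t_c) = 43.0 × 0.7050 = 30.31 mg/L, and at the critical point k_2 D_c = k_d L, so D_c = (0.345/1.56) × 30.31 = 6.704 mg/L.

t_c ≈ 1.01 d; D_c ≈ 6.70 mg/L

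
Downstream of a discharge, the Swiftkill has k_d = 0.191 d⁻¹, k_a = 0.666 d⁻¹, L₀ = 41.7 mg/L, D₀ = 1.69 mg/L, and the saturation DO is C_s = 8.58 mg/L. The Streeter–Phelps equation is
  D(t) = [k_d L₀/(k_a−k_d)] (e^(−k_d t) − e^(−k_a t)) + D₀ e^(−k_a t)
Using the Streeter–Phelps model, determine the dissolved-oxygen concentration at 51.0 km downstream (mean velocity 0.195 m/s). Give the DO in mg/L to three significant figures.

Travel time t = x/v = 51.0 km / (0.195 m/s) = 51000 m / 0.195 m/s = 261500 s = 3.027 d.
k_d L₀/(k_a−k_d) = 0.191×41.7/(0.666−0.191) = 7.965/0.4750 = 16.77 mg/L.
e^(−k_d t) = e^(−0.191×3.027) = 0.5609; e^(−k_a t) = e^(−0.666×3.027) = 0.1332.
D = 16.77 × (0.5609 − 0.1332) + 1.69 × 0.1332 = 7.172 + 0.2251 = 7.397 mg/L.
DO = C_s − D = 8.58 − 7.397 = 1.183 mg/L.

DO ≈ 1.18 mg/L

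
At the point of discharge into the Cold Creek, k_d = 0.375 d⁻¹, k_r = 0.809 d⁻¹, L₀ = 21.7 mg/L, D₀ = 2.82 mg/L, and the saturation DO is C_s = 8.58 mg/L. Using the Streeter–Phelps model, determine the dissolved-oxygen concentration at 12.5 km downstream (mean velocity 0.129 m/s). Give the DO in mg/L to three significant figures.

DO ≈ 2.70 mg/L

Travel time t = x/v = 12.5 km / (0.129 m/s) = 12500 m / 0.129 m/s = 96900 s = 1.122 d.
k_d L₀/(k_r−k_d) = 0.375×21.7/(0.809−0.375) = 8.137/0.4340 = 18.75 mg/L.
e^(−k_d t) = e^(−0.375×1.122) = 0.6567; e^(−k_r t) = e^(−0.809×1.122) = 0.4036.
D = 18.75 × (0.6567 − 0.4036) + 2.82 × 0.4036 = 4.745 + 1.138 = 5.883 mg/L.
DO = C_s − D = 8.58 − 5.883 = 2.697 mg/L.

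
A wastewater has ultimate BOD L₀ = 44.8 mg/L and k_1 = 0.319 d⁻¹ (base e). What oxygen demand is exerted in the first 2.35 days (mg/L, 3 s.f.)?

y ≈ 23.6 mg/L

y_t = L₀(1 − e^(−k_1 t)) = 44.8 × (1 − e^(−0.319×2.35))
= 44.8 × (1 − 0.4725) = 44.8 × 0.5275 = 23.63 mg/L.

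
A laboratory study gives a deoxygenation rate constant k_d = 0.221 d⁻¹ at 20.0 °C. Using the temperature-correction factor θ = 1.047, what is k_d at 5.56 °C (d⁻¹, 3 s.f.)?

k_d(T₂) = k_d(T₁) · θ^(T₂−T₁) = 0.221 × 1.047^(5.56−20.0)
= 0.221 × 1.047^-14.4 = 0.221 × 0.5152 = 0.1139 d⁻¹.

k_d ≈ 0.114 d⁻¹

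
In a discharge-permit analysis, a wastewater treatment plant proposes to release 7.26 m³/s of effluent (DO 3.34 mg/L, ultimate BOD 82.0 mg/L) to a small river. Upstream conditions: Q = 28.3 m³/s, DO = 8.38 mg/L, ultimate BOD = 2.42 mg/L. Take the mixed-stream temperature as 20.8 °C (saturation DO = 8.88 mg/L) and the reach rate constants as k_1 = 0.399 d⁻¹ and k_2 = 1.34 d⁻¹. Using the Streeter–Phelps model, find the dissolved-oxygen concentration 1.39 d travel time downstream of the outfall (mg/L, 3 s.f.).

DO ≈ 5.33 mg/L

Mixed DO = (28.3×8.38 + 7.26×3.34)/(28.3+7.26) = 261.4/35.56 = 7.351 mg/L.
Mixed L₀ = (28.3×2.42 + 7.26×82.0)/(35.56) = 663.8/35.56 = 18.67 mg/L.
Initial deficit D₀ = C_s − DO₀ = 8.88 − 7.351 = 1.529 mg/L.
D(1.39) = [0.399×18.67/(1.34−0.399)](e^(−0.399×1.39) − e^(−1.34×1.39)) + 1.529 e^(−1.34×1.39)
= 7.915 × (0.5743 − 0.1553) + 1.529 × 0.1553 = 3.554 mg/L.
DO = 8.88 − 3.554 = 5.326 mg/L.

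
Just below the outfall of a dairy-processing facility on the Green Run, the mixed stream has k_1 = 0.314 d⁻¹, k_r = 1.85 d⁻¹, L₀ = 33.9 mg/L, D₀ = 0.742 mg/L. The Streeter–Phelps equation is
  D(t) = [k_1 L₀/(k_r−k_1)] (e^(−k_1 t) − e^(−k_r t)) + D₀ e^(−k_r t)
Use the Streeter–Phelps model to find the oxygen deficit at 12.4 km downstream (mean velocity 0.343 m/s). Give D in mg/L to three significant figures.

Travel time t = x/v = 12.4 km / (0.343 m/s) = 12400 m / 0.343 m/s = 36150 s = 0.4184 d.
k_1 L₀/(k_r−k_1) = 0.314×33.9/(1.85−0.314) = 10.64/1.536 = 6.930 mg/L.
e^(−k_1 t) = e^(−0.314×0.4184) = 0.8769; e^(−k_r t) = e^(−1.85×0.4184) = 0.4611.
D = 6.930 × (0.8769 − 0.4611) + 0.742 × 0.4611 = 2.881 + 0.3422 = 3.223 mg/L.

D ≈ 3.22 mg/L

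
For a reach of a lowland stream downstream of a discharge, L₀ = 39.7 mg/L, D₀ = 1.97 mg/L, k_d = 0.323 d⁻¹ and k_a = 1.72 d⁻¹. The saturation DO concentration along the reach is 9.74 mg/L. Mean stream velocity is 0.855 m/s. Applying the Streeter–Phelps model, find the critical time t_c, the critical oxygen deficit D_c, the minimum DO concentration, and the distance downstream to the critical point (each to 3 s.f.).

t_c ≈ 1.02 d; D_c ≈ 5.36 mg/L; min DO ≈ 4.38 mg/L; x_c ≈ 75.7 km

At the critical point dD/dt = 0, so k_d L₀ e^(−k_d t) = k_a D. Substituting D(t) from the Streeter–Phelps equation and solving for t gives
t_c = ln[(k_a/k_d)(1 − D₀(k_a−k_d)/(k_d L₀))] / (k_a−k_d).
Here k_a−k_d = 1.397 d⁻¹ and 1 − D₀(k_a−k_d)/(k_d L₀) = 1 − 1.97×1.397/(0.323×39.7) = 0.7854, so
t_c = ln(5.325 × 0.7854) / 1.397 = 1.431 / 1.397 = 1.024 d.
L(t_c) = L₀ e^(−k_d t_c) = 39.7 × 0.7183 = 28.52 mg/L, and at the critical point k_a D_c = k_d L, so D_c = (0.323/1.72) × 28.52 = 5.355 mg/L.
Minimum DO = C_s − D_c = 9.74 − 5.355 = 4.385 mg/L.
x_c = v t_c = 0.855 m/s × 1.024 d × 86400 s/d = 75660 m ≈ 75.7 km.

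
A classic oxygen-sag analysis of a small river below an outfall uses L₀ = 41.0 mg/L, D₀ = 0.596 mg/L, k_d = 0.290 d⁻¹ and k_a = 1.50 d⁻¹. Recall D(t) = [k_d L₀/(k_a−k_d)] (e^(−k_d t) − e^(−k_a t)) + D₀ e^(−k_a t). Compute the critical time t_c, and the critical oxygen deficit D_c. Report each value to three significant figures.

t_c ≈ 1.31 d; D_c ≈ 5.43 mg/L

t_c = [1/(k_a−k_d)] ln[(k_a/k_d)(1 − D₀(k_a−k_d)/(k_d L₀))]
= [1/(1.50−0.290)] ln[(1.50/0.290)(1 − 0.596×1.210/(0.290×41.0))]
= (1/1.210) ln[5.172 × 0.9393] = 0.8264 × ln(4.859) = 0.8264 × 1.581 = 1.306 d.
L(t_c) = L₀ e^(−k_d t_c) = 41.0 × 0.6846 = 28.07 mg/L, and at the critical point k_a D_c = k_d L, so D_c = (0.290/1.50) × 28.07 = 5.427 mg/L.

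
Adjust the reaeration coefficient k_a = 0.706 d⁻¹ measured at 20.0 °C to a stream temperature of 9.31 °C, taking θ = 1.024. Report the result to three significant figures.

k_a ≈ 0.548 d⁻¹

k_a(T₂) = k_a(T₁) · θ^(T₂−T₁) = 0.706 × 1.024^(9.31−20.0)
= 0.706 × 1.024^-10.7 = 0.706 × 0.7761 = 0.5479 d⁻¹.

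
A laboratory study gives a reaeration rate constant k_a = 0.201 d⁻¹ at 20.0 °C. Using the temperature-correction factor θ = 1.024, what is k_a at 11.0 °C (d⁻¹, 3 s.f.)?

k_a(T₂) = k_a(T₁) · θ^(T₂−T₁) = 0.201 × 1.024^(11.0−20.0)
= 0.201 × 1.024^-9.00 = 0.201 × 0.8078 = 0.1624 d⁻¹.

k_a ≈ 0.162 d⁻¹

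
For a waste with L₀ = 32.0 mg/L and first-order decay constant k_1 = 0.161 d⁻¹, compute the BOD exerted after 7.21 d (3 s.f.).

y ≈ 22.0 mg/L

y_t = L₀(1 − e^(−k_1 t)) = 32.0 × (1 − e^(−0.161×7.21))
= 32.0 × (1 − 0.3132) = 32.0 × 0.6868 = 21.98 mg/L.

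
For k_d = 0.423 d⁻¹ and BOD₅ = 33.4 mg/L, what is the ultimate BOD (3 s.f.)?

L₀ ≈ 38.0 mg/L

BOD₅ = L₀(1 − e^(−5k_d)) ⇒ L₀ = BOD₅ / (1 − e^(−5×0.423))
= 33.4 / (1 − 0.1206) = 33.4 / 0.8794 = 37.98 mg/L.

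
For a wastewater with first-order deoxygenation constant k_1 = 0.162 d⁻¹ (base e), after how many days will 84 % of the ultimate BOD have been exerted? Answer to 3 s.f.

t ≈ 11.3 d

y/L₀ = 1 − e^(−k_1 t) = 0.84 ⇒ e^(−k_1 t) = 0.160
t = −ln(0.160) / 0.162 = 1.833 / 0.162 = 11.31 d.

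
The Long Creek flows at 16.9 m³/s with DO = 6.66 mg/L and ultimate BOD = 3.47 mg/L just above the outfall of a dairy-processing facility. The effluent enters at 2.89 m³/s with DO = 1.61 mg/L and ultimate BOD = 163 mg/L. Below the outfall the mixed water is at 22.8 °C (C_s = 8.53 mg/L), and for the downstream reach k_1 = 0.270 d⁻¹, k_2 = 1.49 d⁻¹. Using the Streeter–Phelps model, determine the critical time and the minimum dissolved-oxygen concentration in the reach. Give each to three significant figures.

Mixed DO = (16.9×6.66 + 2.89×1.61)/(16.9+2.89) = 117.2/19.79 = 5.923 mg/L.
Mixed L₀ = (16.9×3.47 + 2.89×163)/(19.79) = 529.7/19.79 = 26.77 mg/L.
Initial deficit D₀ = C_s − DO₀ = 8.53 − 5.923 = 2.607 mg/L.
t_c = (1/1.220) ln[(1.49/0.270)(1 − 2.607×1.220/(0.270×26.77))] = 0.8197 × ln(3.089) = 0.9246 d.
D_c = (0.270/1.49) × 26.77 × e^(−0.270×0.9246) = 0.1812 × 26.77 × 0.7791 = 3.779 mg/L.
Minimum DO = 8.53 − 3.779 = 4.751 mg/L.

t_c ≈ 0.925 d; minimum DO ≈ 4.75 mg/L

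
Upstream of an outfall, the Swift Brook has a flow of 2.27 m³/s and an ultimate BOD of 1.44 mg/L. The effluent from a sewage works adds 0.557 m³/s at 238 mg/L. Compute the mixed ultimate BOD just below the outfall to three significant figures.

Flow-weighted mixing: C = (Q_r C_r + Q_w C_w)/(Q_r + Q_w)
= (2.27×1.44 + 0.557×238)/(2.27 + 0.557) = 135.8/2.827 = 48.05 mg/L.

48.0 mg/L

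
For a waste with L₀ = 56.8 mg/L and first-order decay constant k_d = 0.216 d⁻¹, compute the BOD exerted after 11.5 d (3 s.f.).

y ≈ 52.1 mg/L

y_t = L₀(1 − e^(−k_d t)) = 56.8 × (1 − e^(−0.216×11.5))
= 56.8 × (1 − 0.08341) = 56.8 × 0.9166 = 52.06 mg/L.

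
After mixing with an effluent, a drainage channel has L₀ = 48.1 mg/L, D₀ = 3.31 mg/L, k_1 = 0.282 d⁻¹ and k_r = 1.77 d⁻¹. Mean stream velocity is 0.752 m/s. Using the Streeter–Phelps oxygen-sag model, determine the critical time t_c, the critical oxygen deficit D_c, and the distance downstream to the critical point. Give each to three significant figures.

t_c ≈ 0.931 d; D_c ≈ 5.89 mg/L; x_c ≈ 60.5 km

With k_r/k_1 = 6.277 and 1 − D₀(k_r−k_1)/(k_1 L₀) = 0.6369,
t_c = ln(6.277 × 0.6369) / (1.77 − 0.282) = ln(3.998) / 1.488 = 1.386/1.488 = 0.9312 d.
L(t_c) = L₀ e^(−k_1 t_c) = 48.1 × 0.7690 = 36.99 mg/L, and at the critical point k_r D_c = k_1 L, so D_c = (0.282/1.77) × 36.99 = 5.893 mg/L.
x_c = v t_c = 0.752 m/s × 0.9312 d × 86400 s/d = 60500 m ≈ 60.5 km.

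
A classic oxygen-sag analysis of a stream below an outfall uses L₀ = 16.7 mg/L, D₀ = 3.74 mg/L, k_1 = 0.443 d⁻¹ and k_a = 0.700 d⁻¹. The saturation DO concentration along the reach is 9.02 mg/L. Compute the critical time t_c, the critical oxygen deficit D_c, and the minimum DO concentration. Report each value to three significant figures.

At the critical point dD/dt = 0, so k_1 L₀ e^(−k_1 t) = k_a D. Substituting D(t) from the Streeter–Phelps equation and solving for t gives
t_c = ln[(k_a/k_1)(1 − D₀(k_a−k_1)/(k_1 L₀))] / (k_a−k_1).
Here k_a−k_1 = 0.2570 d⁻¹ and 1 − D₀(k_a−k_1)/(k_1 L₀) = 1 − 3.74×0.2570/(0.443×16.7) = 0.8701, so
t_c = ln(1.580 × 0.8701) / 0.2570 = 0.3183 / 0.2570 = 1.239 d.
L(t_c) = L₀ e^(−k_1 t_c) = 16.7 × 0.5777 = 9.647 mg/L, and at the critical point k_a D_c = k_1 L, so D_c = (0.443/0.700) × 9.647 = 6.105 mg/L.
Minimum DO = C_s − D_c = 9.02 − 6.105 = 2.915 mg/L.

t_c ≈ 1.24 d; D_c ≈ 6.11 mg/L; min DO ≈ 2.91 mg/L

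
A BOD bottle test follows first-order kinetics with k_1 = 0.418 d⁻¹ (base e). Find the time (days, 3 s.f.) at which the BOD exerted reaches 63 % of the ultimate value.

t ≈ 2.38 d

y/L₀ = 1 − e^(−k_1 t) = 0.63 ⇒ e^(−k_1 t) = 0.370
t = −ln(0.370) / 0.418 = 0.9943 / 0.418 = 2.379 d.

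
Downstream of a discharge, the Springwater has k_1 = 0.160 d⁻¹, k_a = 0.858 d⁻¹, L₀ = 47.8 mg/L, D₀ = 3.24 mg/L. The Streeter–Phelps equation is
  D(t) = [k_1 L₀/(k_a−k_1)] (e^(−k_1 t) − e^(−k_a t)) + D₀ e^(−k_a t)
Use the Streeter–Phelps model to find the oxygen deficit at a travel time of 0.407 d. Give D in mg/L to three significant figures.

k_1 L₀/(k_a−k_1) = 0.160×47.8/(0.858−0.160) = 7.648/0.6980 = 10.96 mg/L.
e^(−k_1 t) = e^(−0.160×0.4070) = 0.9370; e^(−k_a t) = e^(−0.858×0.4070) = 0.7052.
D = 10.96 × (0.9370 − 0.7052) + 3.24 × 0.7052 = 2.539 + 2.285 = 4.824 mg/L.

D ≈ 4.82 mg/L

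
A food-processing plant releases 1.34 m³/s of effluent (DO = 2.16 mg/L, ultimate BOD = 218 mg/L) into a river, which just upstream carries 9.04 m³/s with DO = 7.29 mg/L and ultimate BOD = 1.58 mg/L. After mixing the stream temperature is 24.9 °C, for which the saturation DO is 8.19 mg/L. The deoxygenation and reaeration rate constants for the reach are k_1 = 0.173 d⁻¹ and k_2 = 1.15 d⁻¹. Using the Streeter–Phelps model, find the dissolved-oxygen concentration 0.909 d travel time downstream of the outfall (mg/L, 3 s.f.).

DO ≈ 5.01 mg/L

Mixed DO = (9.04×7.29 + 1.34×2.16)/(9.04+1.34) = 68.80/10.38 = 6.628 mg/L.
Mixed L₀ = (9.04×1.58 + 1.34×218)/(10.38) = 306.4/10.38 = 29.52 mg/L.
Initial deficit D₀ = C_s − DO₀ = 8.19 − 6.628 = 1.562 mg/L.
D(0.909) = [0.173×29.52/(1.15−0.173)](e^(−0.173×0.909) − e^(−1.15×0.909)) + 1.562 e^(−1.15×0.909)
= 5.227 × (0.8545 − 0.3516) + 1.562 × 0.3516 = 3.178 mg/L.
DO = 8.19 − 3.178 = 5.012 mg/L.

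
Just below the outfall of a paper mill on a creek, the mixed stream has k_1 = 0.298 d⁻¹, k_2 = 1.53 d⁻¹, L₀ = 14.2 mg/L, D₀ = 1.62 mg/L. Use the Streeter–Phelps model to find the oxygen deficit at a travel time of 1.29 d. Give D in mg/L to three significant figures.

k_1 L₀/(k_2−k_1) = 0.298×14.2/(1.53−0.298) = 4.232/1.232 = 3.435 mg/L.
e^(−k_1 t) = e^(−0.298×1.290) = 0.6808; e^(−k_2 t) = e^(−1.53×1.290) = 0.1389.
D = 3.435 × (0.6808 − 0.1389) + 1.62 × 0.1389 = 1.861 + 0.2251 = 2.086 mg/L.

D ≈ 2.09 mg/L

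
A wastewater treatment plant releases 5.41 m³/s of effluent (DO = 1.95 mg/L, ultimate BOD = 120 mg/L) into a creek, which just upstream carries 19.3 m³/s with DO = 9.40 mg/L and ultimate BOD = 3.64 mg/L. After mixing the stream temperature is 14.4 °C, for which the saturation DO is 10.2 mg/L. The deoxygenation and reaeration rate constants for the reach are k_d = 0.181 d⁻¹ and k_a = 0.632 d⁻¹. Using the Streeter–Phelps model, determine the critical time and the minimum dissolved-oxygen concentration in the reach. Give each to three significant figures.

Mixed DO = (19.3×9.40 + 5.41×1.95)/(19.3+5.41) = 192.0/24.71 = 7.769 mg/L.
Mixed L₀ = (19.3×3.64 + 5.41×120)/(24.71) = 719.5/24.71 = 29.12 mg/L.
Initial deficit D₀ = C_s − DO₀ = 10.2 − 7.769 = 2.431 mg/L.
t_c = (1/0.4510) ln[(0.632/0.181)(1 − 2.431×0.4510/(0.181×29.12))] = 2.217 × ln(2.765) = 2.255 d.
D_c = (0.181/0.632) × 29.12 × e^(−0.181×2.255) = 0.2864 × 29.12 × 0.6648 = 5.544 mg/L.
Minimum DO = 10.2 − 5.544 = 4.656 mg/L.

t_c ≈ 2.26 d; minimum DO ≈ 4.66 mg/L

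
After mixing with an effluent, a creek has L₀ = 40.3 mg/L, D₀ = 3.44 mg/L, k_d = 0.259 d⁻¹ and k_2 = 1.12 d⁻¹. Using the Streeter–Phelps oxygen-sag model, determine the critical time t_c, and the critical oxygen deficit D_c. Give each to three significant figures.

t_c ≈ 1.31 d; D_c ≈ 6.63 mg/L

With k_2/k_d = 4.324 and 1 − D₀(k_2−k_d)/(k_d L₀) = 0.7162,
t_c = ln(4.324 × 0.7162) / (1.12 − 0.259) = ln(3.097) / 0.8610 = 1.131/0.8610 = 1.313 d.
D_c = (k_d/k_2) L₀ e^(−k_d t_c) = (0.259/1.12) × 40.3 × e^(−0.259×1.313) = 0.2312 × 40.3 × 0.7117 = 6.633 mg/L.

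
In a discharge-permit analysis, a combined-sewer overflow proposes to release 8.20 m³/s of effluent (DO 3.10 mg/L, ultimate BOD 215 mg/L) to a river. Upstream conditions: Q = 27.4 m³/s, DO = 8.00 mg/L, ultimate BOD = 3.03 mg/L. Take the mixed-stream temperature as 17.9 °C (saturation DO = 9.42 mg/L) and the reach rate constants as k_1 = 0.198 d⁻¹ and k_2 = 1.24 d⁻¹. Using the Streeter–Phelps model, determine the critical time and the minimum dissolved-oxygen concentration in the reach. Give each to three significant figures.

t_c ≈ 1.47 d; minimum DO ≈ 3.24 mg/L

Mixed DO = (27.4×8.00 + 8.20×3.10)/(27.4+8.20) = 244.6/35.60 = 6.871 mg/L.
Mixed L₀ = (27.4×3.03 + 8.20×215)/(35.60) = 1846/35.60 = 51.85 mg/L.
Initial deficit D₀ = C_s − DO₀ = 9.42 − 6.871 = 2.549 mg/L.
t_c = (1/1.042) ln[(1.24/0.198)(1 − 2.549×1.042/(0.198×51.85))] = 0.9597 × ln(4.643) = 1.473 d.
D_c = (0.198/1.24) × 51.85 × e^(−0.198×1.473) = 0.1597 × 51.85 × 0.7470 = 6.185 mg/L.
Minimum DO = 9.42 − 6.185 = 3.235 mg/L.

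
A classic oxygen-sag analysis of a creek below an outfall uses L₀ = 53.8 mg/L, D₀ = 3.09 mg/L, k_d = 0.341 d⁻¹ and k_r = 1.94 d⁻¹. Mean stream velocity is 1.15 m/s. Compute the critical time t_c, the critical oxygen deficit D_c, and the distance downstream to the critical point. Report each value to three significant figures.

t_c ≈ 0.891 d; D_c ≈ 6.98 mg/L; x_c ≈ 88.5 km

At the critical point dD/dt = 0, so k_d L₀ e^(−k_d t) = k_r D. Substituting D(t) from the Streeter–Phelps equation and solving for t gives
t_c = ln[(k_r/k_d)(1 − D₀(k_r−k_d)/(k_d L₀))] / (k_r−k_d).
Here k_r−k_d = 1.599 d⁻¹ and 1 − D₀(k_r−k_d)/(k_d L₀) = 1 − 3.09×1.599/(0.341×53.8) = 0.7307, so
t_c = ln(5.689 × 0.7307) / 1.599 = 1.425 / 1.599 = 0.8910 d.
L(t_c) = L₀ e^(−k_d t_c) = 53.8 × 0.7380 = 39.70 mg/L, and at the critical point k_r D_c = k_d L, so D_c = (0.341/1.94) × 39.70 = 6.979 mg/L.
x_c = v t_c = 1.15 m/s × 0.8910 d × 86400 s/d = 88530 m ≈ 88.5 km.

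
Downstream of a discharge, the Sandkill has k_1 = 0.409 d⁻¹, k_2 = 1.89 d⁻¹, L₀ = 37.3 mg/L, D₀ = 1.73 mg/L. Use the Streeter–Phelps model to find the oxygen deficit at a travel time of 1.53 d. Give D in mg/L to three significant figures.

D ≈ 5.03 mg/L

k_1 L₀/(k_2−k_1) = 0.409×37.3/(1.89−0.409) = 15.26/1.481 = 10.30 mg/L.
e^(−k_1 t) = e^(−0.409×1.530) = 0.5348; e^(−k_2 t) = e^(−1.89×1.530) = 0.05548.
D = 10.30 × (0.5348 − 0.05548) + 1.73 × 0.05548 = 4.938 + 0.09598 = 5.034 mg/L.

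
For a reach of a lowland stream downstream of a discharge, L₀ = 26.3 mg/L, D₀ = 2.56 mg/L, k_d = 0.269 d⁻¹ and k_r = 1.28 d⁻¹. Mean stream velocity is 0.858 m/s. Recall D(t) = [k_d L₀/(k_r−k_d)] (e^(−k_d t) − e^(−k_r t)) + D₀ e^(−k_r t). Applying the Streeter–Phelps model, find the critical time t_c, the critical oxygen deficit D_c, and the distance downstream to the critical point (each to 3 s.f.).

With k_r/k_d = 4.758 and 1 − D₀(k_r−k_d)/(k_d L₀) = 0.6342,
t_c = ln(4.758 × 0.6342) / (1.28 − 0.269) = ln(3.018) / 1.011 = 1.104/1.011 = 1.092 d.
D_c = (k_d/k_r) L₀ e^(−k_d t_c) = (0.269/1.28) × 26.3 × e^(−0.269×1.092) = 0.2102 × 26.3 × 0.7454 = 4.120 mg/L.
x_c = v t_c = 0.858 m/s × 1.092 d × 86400 s/d = 80980 m ≈ 81.0 km.

t_c ≈ 1.09 d; D_c ≈ 4.12 mg/L; x_c ≈ 81.0 km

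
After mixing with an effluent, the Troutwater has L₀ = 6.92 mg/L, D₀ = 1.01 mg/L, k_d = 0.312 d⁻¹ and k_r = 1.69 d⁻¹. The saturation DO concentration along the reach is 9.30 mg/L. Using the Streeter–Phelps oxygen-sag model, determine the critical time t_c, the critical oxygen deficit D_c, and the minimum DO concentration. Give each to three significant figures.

t_c ≈ 0.475 d; D_c ≈ 1.10 mg/L; min DO ≈ 8.20 mg/L

With k_r/k_d = 5.417 and 1 − D₀(k_r−k_d)/(k_d L₀) = 0.3554,
t_c = ln(5.417 × 0.3554) / (1.69 − 0.312) = ln(1.925) / 1.378 = 0.6549/1.378 = 0.4752 d.
L(t_c) = L₀ e^(−k_d t_c) = 6.92 × 0.8622 = 5.966 mg/L, and at the critical point k_r D_c = k_d L, so D_c = (0.312/1.69) × 5.966 = 1.101 mg/L.
Minimum DO = C_s − D_c = 9.30 − 1.101 = 8.199 mg/L.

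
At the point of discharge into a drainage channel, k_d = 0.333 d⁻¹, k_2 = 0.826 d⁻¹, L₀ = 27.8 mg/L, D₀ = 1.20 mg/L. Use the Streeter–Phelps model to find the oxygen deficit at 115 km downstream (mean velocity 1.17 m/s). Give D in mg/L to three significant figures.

D ≈ 5.99 mg/L

Travel time t = x/v = 115 km / (1.17 m/s) = 115000 m / 1.17 m/s = 98290 s = 1.138 d.
k_d L₀/(k_2−k_d) = 0.333×27.8/(0.826−0.333) = 9.257/0.4930 = 18.78 mg/L.
e^(−k_d t) = e^(−0.333×1.138) = 0.6847; e^(−k_2 t) = e^(−0.826×1.138) = 0.3908.
D = 18.78 × (0.6847 − 0.3908) + 1.20 × 0.3908 = 5.519 + 0.4689 = 5.988 mg/L.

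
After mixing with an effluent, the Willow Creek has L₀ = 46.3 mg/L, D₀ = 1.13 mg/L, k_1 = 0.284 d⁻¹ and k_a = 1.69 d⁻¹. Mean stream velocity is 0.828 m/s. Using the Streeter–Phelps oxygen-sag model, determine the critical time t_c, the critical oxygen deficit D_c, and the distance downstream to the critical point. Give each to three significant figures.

At the critical point dD/dt = 0, so k_1 L₀ e^(−k_1 t) = k_a D. Substituting D(t) from the Streeter–Phelps equation and solving for t gives
t_c = ln[(k_a/k_1)(1 − D₀(k_a−k_1)/(k_1 L₀))] / (k_a−k_1).
Here k_a−k_1 = 1.406 d⁻¹ and 1 − D₀(k_a−k_1)/(k_1 L₀) = 1 − 1.13×1.406/(0.284×46.3) = 0.8792, so
t_c = ln(5.951 × 0.8792) / 1.406 = 1.655 / 1.406 = 1.177 d.
D_c = (k_1/k_a) L₀ e^(−k_1 t_c) = (0.284/1.69) × 46.3 × e^(−0.284×1.177) = 0.1680 × 46.3 × 0.7159 = 5.570 mg/L.
x_c = v t_c = 0.828 m/s × 1.177 d × 86400 s/d = 84200 m ≈ 84.2 km.

t_c ≈ 1.18 d; D_c ≈ 5.57 mg/L; x_c ≈ 84.2 km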